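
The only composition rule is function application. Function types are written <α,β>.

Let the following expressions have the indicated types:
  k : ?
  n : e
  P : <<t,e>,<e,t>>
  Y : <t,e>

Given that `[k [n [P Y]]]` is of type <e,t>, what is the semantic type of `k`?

<t,<e,t>>

At [k [n [P Y]]] (required: <e,t>): [n [P Y]] is t, which is not a function with range <e,t>; hence k is the functor — type <t,<e,t>>.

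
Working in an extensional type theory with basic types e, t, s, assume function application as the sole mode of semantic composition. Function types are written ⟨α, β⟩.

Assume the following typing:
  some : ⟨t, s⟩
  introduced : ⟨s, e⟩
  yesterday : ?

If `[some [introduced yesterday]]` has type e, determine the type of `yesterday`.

[some [introduced yesterday]] must have type e. The sister some has type ⟨t, s⟩; that is not a function onto e, so [introduced yesterday] must be the functor, of type ⟨⟨t, s⟩, e⟩.
[introduced yesterday] must have type ⟨⟨t, s⟩, e⟩. The sister introduced has type ⟨s, e⟩; that is not a function onto ⟨⟨t, s⟩, e⟩, so yesterday must be the functor, of type ⟨⟨s, e⟩, ⟨⟨t, s⟩, e⟩⟩.

⟨⟨s, e⟩, ⟨⟨t, s⟩, e⟩⟩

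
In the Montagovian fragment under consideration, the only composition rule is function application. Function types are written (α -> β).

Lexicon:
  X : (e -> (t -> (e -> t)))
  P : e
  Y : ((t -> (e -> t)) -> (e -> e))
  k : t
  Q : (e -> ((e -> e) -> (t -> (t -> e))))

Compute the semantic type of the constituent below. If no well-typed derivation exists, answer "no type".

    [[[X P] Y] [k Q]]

At [X P], X : (e -> (t -> (e -> t))) takes P : e, giving (t -> (e -> t)).
At [[X P] Y], Y : ((t -> (e -> t)) -> (e -> e)) takes [X P] : (t -> (e -> t)), giving (e -> e).
At [k Q]: neither t nor (e -> ((e -> e) -> (t -> (t -> e)))) can take the other as argument; the node is ill-typed.

no type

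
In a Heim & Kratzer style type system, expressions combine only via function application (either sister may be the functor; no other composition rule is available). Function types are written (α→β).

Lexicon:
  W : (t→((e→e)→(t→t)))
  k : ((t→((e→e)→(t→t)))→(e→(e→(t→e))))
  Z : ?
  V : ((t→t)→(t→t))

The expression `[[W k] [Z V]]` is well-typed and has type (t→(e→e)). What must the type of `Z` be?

For [[W k] [Z V]] to have type (t→(e→e)) with [W k] of type (e→(e→(t→e))), [Z V] must be the function: [Z V] : ((e→(e→(t→e)))→(t→(e→e))).
For [Z V] to have type ((e→(e→(t→e)))→(t→(e→e))) with V of type ((t→t)→(t→t)), Z must be the function: Z : (((t→t)→(t→t))→((e→(e→(t→e)))→(t→(e→e)))).

(((t→t)→(t→t))→((e→(e→(t→e)))→(t→(e→e))))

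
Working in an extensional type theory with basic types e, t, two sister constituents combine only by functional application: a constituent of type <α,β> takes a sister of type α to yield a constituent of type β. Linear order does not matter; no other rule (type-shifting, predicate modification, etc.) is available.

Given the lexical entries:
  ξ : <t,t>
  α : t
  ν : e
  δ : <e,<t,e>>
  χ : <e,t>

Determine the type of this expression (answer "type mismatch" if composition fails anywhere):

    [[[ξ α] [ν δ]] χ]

t

[ξ α]: functor ξ : <t,t>, argument α : t; result t.
[ν δ]: functor δ : <e,<t,e>>, argument ν : e; result <t,e>.
[[ξ α] [ν δ]]: functor [ν δ] : <t,e>, argument [ξ α] : t; result e.
[[[ξ α] [ν δ]] χ]: functor χ : <e,t>, argument [[ξ α] [ν δ]] : e; result t.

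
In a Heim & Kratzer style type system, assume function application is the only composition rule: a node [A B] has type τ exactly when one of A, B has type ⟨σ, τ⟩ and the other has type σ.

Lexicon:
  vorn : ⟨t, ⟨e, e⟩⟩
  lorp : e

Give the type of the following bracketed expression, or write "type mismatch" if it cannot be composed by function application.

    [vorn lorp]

[vorn lorp]: ⟨t, ⟨e, e⟩⟩ and e cannot combine by function application — type clash.

type mismatch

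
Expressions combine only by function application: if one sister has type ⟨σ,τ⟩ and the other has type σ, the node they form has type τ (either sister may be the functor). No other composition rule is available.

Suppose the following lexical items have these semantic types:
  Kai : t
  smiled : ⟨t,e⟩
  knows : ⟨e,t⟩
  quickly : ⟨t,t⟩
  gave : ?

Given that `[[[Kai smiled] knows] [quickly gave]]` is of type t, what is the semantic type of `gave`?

At [[[Kai smiled] knows] [quickly gave]] (required: t): [[Kai smiled] knows] is t, which is not a function with range t; hence [quickly gave] is the functor — type ⟨t,t⟩.
At [quickly gave] (required: ⟨t,t⟩): quickly is ⟨t,t⟩, which is not a function with range ⟨t,t⟩; hence gave is the functor — type ⟨⟨t,t⟩,⟨t,t⟩⟩.

⟨⟨t,t⟩,⟨t,t⟩⟩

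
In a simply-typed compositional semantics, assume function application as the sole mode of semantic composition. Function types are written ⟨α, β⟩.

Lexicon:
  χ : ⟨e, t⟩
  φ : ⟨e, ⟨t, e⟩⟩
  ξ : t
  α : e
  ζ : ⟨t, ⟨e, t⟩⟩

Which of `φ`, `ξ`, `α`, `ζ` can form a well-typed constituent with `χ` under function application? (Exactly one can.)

φ : ⟨e, ⟨t, e⟩⟩ — neither side's domain matches the other.
ξ : t — neither side's domain matches the other.
α — combines: χ : ⟨e, t⟩ takes α : e as argument, giving t.
ζ : ⟨t, ⟨e, t⟩⟩ — neither side's domain matches the other.

α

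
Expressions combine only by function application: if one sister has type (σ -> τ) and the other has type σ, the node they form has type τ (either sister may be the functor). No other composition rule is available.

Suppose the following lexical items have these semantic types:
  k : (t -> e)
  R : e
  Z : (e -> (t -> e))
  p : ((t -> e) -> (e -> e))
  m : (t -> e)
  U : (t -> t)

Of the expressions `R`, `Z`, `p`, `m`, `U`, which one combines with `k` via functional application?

p

R : e — neither side's domain matches the other.
Z : (e -> (t -> e)) — neither side's domain matches the other.
p — combines: p : ((t -> e) -> (e -> e)) takes k : (t -> e) as argument, giving (e -> e).
m : (t -> e) — neither side's domain matches the other.
U : (t -> t) — neither side's domain matches the other.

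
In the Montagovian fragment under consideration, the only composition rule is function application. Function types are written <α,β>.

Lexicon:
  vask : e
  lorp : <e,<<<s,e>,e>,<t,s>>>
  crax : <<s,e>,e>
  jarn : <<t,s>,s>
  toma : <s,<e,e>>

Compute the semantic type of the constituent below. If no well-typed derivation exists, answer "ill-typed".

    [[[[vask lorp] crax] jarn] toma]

At [vask lorp], lorp : <e,<<<s,e>,e>,<t,s>>> takes vask : e, giving <<<s,e>,e>,<t,s>>.
At [[vask lorp] crax], [vask lorp] : <<<s,e>,e>,<t,s>> takes crax : <<s,e>,e>, giving <t,s>.
At [[[vask lorp] crax] jarn], jarn : <<t,s>,s> takes [[vask lorp] crax] : <t,s>, giving s.
At [[[[vask lorp] crax] jarn] toma], toma : <s,<e,e>> takes [[[vask lorp] crax] jarn] : s, giving <e,e>.

<e,e>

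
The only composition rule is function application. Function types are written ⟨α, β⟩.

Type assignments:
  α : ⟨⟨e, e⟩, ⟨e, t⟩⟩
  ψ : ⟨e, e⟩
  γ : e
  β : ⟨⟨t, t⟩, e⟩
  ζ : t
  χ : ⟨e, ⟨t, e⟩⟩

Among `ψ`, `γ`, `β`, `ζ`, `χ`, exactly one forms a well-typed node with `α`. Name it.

ψ

ψ — combines: α : ⟨⟨e, e⟩, ⟨e, t⟩⟩ takes ψ : ⟨e, e⟩ as argument, giving ⟨e, t⟩.
γ : e — neither side's domain matches the other.
β : ⟨⟨t, t⟩, e⟩ — neither side's domain matches the other.
ζ : t — neither side's domain matches the other.
χ : ⟨e, ⟨t, e⟩⟩ — neither side's domain matches the other.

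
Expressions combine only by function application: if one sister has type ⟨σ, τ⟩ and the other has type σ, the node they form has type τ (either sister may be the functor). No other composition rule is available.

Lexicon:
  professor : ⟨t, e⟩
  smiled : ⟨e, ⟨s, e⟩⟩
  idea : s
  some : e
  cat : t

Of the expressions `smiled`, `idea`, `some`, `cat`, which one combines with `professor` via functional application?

smiled : ⟨e, ⟨s, e⟩⟩ — does not combine with professor.
idea : s — does not combine with professor.
some : e — does not combine with professor.
cat — combines: professor : ⟨t, e⟩ takes cat : t as argument, giving e.

cat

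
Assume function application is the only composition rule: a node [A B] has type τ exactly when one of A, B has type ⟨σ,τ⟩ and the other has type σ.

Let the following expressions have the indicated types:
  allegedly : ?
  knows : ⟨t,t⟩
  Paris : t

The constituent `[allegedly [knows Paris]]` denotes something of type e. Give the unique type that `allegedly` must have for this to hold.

⟨t,e⟩

For [allegedly [knows Paris]] to have type e with [knows Paris] of type t, allegedly must be the function: allegedly : ⟨t,e⟩.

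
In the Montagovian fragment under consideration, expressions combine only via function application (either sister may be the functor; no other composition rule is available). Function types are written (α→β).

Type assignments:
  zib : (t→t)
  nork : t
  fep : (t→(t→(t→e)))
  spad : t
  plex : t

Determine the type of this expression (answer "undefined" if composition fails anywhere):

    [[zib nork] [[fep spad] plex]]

[zib nork]: (t→t) applied to t yields t.
[fep spad]: (t→(t→(t→e))) applied to t yields (t→(t→e)).
[[fep spad] plex]: (t→(t→e)) applied to t yields (t→e).
[[zib nork] [[fep spad] plex]]: (t→e) applied to t yields e.

e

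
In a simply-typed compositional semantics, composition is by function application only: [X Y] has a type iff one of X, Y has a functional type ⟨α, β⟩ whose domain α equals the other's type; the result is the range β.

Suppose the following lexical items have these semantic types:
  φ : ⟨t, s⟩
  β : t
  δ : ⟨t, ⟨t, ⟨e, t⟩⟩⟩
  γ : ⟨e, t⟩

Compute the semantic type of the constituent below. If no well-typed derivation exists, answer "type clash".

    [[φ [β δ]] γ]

[β δ] — δ of type ⟨t, ⟨t, ⟨e, t⟩⟩⟩ combines with β of type t: type ⟨t, ⟨e, t⟩⟩.
[φ [β δ]]: ⟨t, s⟩ and ⟨t, ⟨e, t⟩⟩ cannot combine by function application — type clash.

type clash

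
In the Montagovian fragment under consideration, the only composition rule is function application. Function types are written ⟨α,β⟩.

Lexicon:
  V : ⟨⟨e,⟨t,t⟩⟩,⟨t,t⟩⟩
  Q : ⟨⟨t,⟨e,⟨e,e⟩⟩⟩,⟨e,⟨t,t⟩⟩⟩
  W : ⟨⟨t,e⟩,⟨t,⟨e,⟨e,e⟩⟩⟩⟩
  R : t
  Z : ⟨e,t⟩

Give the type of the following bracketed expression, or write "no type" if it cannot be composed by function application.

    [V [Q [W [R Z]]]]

[R Z]: t and ⟨e,t⟩ cannot combine by function application — type clash.

no type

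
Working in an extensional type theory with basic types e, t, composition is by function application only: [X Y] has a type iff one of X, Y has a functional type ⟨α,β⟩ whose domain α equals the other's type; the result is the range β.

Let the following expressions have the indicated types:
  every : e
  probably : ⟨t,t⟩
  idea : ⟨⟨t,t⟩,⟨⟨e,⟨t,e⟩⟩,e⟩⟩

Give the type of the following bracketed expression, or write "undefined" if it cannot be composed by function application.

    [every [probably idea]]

undefined

[probably idea]: functor idea : ⟨⟨t,t⟩,⟨⟨e,⟨t,e⟩⟩,e⟩⟩, argument probably : ⟨t,t⟩; result ⟨⟨e,⟨t,e⟩⟩,e⟩.
At [every [probably idea]]: neither e nor ⟨⟨e,⟨t,e⟩⟩,e⟩ can take the other as argument; the node is ill-typed.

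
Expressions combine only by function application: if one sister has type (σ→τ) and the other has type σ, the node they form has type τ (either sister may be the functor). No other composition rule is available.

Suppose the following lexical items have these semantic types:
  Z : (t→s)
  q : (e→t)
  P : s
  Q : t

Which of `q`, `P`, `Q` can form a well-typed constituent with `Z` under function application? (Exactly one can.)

q : (e→t) — neither side's domain matches the other.
P : s — neither side's domain matches the other.
Q — combines: Z : (t→s) takes Q : t as argument, giving s.

Q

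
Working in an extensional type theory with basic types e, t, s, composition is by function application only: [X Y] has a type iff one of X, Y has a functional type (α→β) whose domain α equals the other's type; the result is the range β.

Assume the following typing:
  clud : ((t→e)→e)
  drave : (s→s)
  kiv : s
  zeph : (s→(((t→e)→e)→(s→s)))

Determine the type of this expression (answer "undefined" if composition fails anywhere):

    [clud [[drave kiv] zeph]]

(s→s)

[drave kiv] — drave of type (s→s) combines with kiv of type s: type s.
[[drave kiv] zeph] — zeph of type (s→(((t→e)→e)→(s→s))) combines with [drave kiv] of type s: type (((t→e)→e)→(s→s)).
[clud [[drave kiv] zeph]] — [[drave kiv] zeph] of type (((t→e)→e)→(s→s)) combines with clud of type ((t→e)→e): type (s→s).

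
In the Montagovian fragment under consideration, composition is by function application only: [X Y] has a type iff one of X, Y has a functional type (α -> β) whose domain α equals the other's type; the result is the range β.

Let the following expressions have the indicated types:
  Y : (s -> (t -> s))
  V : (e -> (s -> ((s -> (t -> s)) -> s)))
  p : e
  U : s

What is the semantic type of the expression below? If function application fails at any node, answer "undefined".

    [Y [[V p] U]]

s

At [V p], V : (e -> (s -> ((s -> (t -> s)) -> s))) takes p : e, giving (s -> ((s -> (t -> s)) -> s)).
At [[V p] U], [V p] : (s -> ((s -> (t -> s)) -> s)) takes U : s, giving ((s -> (t -> s)) -> s).
At [Y [[V p] U]], [[V p] U] : ((s -> (t -> s)) -> s) takes Y : (s -> (t -> s)), giving s.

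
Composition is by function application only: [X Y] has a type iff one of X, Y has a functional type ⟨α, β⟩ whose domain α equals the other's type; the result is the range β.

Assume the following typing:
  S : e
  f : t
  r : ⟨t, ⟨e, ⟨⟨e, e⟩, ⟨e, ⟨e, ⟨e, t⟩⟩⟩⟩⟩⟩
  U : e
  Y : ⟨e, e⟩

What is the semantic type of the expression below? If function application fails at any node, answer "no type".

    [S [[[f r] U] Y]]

⟨e, ⟨e, t⟩⟩

At [f r], r : ⟨t, ⟨e, ⟨⟨e, e⟩, ⟨e, ⟨e, ⟨e, t⟩⟩⟩⟩⟩⟩ takes f : t, giving ⟨e, ⟨⟨e, e⟩, ⟨e, ⟨e, ⟨e, t⟩⟩⟩⟩⟩.
At [[f r] U], [f r] : ⟨e, ⟨⟨e, e⟩, ⟨e, ⟨e, ⟨e, t⟩⟩⟩⟩⟩ takes U : e, giving ⟨⟨e, e⟩, ⟨e, ⟨e, ⟨e, t⟩⟩⟩⟩.
At [[[f r] U] Y], [[f r] U] : ⟨⟨e, e⟩, ⟨e, ⟨e, ⟨e, t⟩⟩⟩⟩ takes Y : ⟨e, e⟩, giving ⟨e, ⟨e, ⟨e, t⟩⟩⟩.
At [S [[[f r] U] Y]], [[[f r] U] Y] : ⟨e, ⟨e, ⟨e, t⟩⟩⟩ takes S : e, giving ⟨e, ⟨e, t⟩⟩.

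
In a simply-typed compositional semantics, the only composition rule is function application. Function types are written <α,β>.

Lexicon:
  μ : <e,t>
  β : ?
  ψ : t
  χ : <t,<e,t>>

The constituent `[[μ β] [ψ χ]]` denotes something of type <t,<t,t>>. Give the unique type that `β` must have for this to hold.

<<e,t>,<<e,t>,<t,<t,t>>>>

[[μ β] [ψ χ]] is required to be <t,<t,t>>. [ψ χ] : <e,t> cannot yield <t,<t,t>> as functor, so [μ β] : <<e,t>,<t,<t,t>>>.
[μ β] is required to be <<e,t>,<t,<t,t>>>. μ : <e,t> cannot yield <<e,t>,<t,<t,t>>> as functor, so β : <<e,t>,<<e,t>,<t,<t,t>>>>.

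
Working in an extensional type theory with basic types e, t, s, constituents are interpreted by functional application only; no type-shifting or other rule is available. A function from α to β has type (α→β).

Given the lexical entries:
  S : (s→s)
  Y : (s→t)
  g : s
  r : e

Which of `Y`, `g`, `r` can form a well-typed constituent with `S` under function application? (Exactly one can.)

Y : (s→t) — does not combine with S.
g — combines: S : (s→s) takes g : s as argument, giving s.
r : e — does not combine with S.

g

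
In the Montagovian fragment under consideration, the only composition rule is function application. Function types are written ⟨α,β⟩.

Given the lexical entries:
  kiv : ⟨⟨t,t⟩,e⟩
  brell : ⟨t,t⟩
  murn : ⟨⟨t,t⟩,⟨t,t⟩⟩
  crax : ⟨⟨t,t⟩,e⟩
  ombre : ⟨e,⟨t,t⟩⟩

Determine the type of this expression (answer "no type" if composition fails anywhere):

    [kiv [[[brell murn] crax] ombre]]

e

At [brell murn], murn : ⟨⟨t,t⟩,⟨t,t⟩⟩ takes brell : ⟨t,t⟩, giving ⟨t,t⟩.
At [[brell murn] crax], crax : ⟨⟨t,t⟩,e⟩ takes [brell murn] : ⟨t,t⟩, giving e.
At [[[brell murn] crax] ombre], ombre : ⟨e,⟨t,t⟩⟩ takes [[brell murn] crax] : e, giving ⟨t,t⟩.
At [kiv [[[brell murn] crax] ombre]], kiv : ⟨⟨t,t⟩,e⟩ takes [[[brell murn] crax] ombre] : ⟨t,t⟩, giving e.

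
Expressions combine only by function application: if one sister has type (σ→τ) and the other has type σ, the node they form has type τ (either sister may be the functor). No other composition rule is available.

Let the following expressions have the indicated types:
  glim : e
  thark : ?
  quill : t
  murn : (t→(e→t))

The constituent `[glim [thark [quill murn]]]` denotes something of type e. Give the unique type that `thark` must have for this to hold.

[glim [thark [quill murn]]] is required to be e. glim : e cannot yield e as functor, so [thark [quill murn]] : (e→e).
[thark [quill murn]] is required to be (e→e). [quill murn] : (e→t) cannot yield (e→e) as functor, so thark : ((e→t)→(e→e)).

((e→t)→(e→e))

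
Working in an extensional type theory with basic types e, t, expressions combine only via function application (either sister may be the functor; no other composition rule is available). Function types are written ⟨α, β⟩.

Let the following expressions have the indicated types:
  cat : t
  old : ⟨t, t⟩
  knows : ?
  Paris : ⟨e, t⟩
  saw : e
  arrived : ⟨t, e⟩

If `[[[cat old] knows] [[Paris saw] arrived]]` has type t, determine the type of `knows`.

⟨t, ⟨e, t⟩⟩

At [[[cat old] knows] [[Paris saw] arrived]] (required: t): [[Paris saw] arrived] is e, which is not a function with range t; hence [[cat old] knows] is the functor — type ⟨e, t⟩.
At [[cat old] knows] (required: ⟨e, t⟩): [cat old] is t, which is not a function with range ⟨e, t⟩; hence knows is the functor — type ⟨t, ⟨e, t⟩⟩.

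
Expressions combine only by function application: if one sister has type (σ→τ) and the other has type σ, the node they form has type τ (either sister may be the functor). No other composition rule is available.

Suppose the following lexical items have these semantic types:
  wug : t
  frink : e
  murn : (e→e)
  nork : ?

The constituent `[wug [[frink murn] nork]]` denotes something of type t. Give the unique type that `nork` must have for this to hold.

(e→(t→t))

At [wug [[frink murn] nork]] (required: t): wug is t, which is not a function with range t; hence [[frink murn] nork] is the functor — type (t→t).
At [[frink murn] nork] (required: (t→t)): [frink murn] is e, which is not a function with range (t→t); hence nork is the functor — type (e→(t→t)).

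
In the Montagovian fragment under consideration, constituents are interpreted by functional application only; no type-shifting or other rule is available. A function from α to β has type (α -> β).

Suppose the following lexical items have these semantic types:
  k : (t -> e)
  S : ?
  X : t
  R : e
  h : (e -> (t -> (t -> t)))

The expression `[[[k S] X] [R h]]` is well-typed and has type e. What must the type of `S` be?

((t -> e) -> (t -> ((t -> (t -> t)) -> e)))

For [[[k S] X] [R h]] to have type e with [R h] of type (t -> (t -> t)), [[k S] X] must be the function: [[k S] X] : ((t -> (t -> t)) -> e).
For [[k S] X] to have type ((t -> (t -> t)) -> e) with X of type t, [k S] must be the function: [k S] : (t -> ((t -> (t -> t)) -> e)).
For [k S] to have type (t -> ((t -> (t -> t)) -> e)) with k of type (t -> e), S must be the function: S : ((t -> e) -> (t -> ((t -> (t -> t)) -> e))).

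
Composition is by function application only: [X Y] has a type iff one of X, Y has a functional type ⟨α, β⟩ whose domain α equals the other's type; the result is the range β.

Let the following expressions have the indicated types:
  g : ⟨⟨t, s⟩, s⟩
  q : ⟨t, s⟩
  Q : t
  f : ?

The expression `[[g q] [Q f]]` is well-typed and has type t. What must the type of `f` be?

⟨t, ⟨s, t⟩⟩

[[g q] [Q f]] must have type t. The sister [g q] has type s; that is not a function onto t, so [Q f] must be the functor, of type ⟨s, t⟩.
[Q f] must have type ⟨s, t⟩. The sister Q has type t; that is not a function onto ⟨s, t⟩, so f must be the functor, of type ⟨t, ⟨s, t⟩⟩.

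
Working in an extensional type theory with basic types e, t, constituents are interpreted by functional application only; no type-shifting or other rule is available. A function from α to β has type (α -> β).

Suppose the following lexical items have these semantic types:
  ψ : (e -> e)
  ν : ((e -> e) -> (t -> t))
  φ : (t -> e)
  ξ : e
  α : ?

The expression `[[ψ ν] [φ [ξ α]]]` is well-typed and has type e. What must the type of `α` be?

(e -> ((t -> e) -> ((t -> t) -> e)))

[[ψ ν] [φ [ξ α]]] is required to be e. [ψ ν] : (t -> t) cannot yield e as functor, so [φ [ξ α]] : ((t -> t) -> e).
[φ [ξ α]] is required to be ((t -> t) -> e). φ : (t -> e) cannot yield ((t -> t) -> e) as functor, so [ξ α] : ((t -> e) -> ((t -> t) -> e)).
[ξ α] is required to be ((t -> e) -> ((t -> t) -> e)). ξ : e cannot yield ((t -> e) -> ((t -> t) -> e)) as functor, so α : (e -> ((t -> e) -> ((t -> t) -> e))).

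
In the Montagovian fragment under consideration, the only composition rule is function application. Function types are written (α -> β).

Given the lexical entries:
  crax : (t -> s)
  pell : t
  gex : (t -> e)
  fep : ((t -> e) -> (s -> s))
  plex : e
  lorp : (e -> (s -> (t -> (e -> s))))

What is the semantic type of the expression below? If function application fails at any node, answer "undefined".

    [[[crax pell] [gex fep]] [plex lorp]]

(t -> (e -> s))

[crax pell]: functor crax : (t -> s), argument pell : t; result s.
[gex fep]: functor fep : ((t -> e) -> (s -> s)), argument gex : (t -> e); result (s -> s).
[[crax pell] [gex fep]]: functor [gex fep] : (s -> s), argument [crax pell] : s; result s.
[plex lorp]: functor lorp : (e -> (s -> (t -> (e -> s)))), argument plex : e; result (s -> (t -> (e -> s))).
[[[crax pell] [gex fep]] [plex lorp]]: functor [plex lorp] : (s -> (t -> (e -> s))), argument [[crax pell] [gex fep]] : s; result (t -> (e -> s)).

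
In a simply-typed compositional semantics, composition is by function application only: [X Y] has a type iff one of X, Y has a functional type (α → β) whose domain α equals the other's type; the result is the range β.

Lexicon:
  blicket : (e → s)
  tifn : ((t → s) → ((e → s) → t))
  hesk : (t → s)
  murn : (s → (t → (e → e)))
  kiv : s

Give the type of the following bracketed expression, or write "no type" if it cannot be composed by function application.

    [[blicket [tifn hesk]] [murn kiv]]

(e → e)

[tifn hesk]: tifn is ((t → s) → ((e → s) → t)), hesk is (t → s); result ((e → s) → t).
[blicket [tifn hesk]]: [tifn hesk] is ((e → s) → t), blicket is (e → s); result t.
[murn kiv]: murn is (s → (t → (e → e))), kiv is s; result (t → (e → e)).
[[blicket [tifn hesk]] [murn kiv]]: [murn kiv] is (t → (e → e)), [blicket [tifn hesk]] is t; result (e → e).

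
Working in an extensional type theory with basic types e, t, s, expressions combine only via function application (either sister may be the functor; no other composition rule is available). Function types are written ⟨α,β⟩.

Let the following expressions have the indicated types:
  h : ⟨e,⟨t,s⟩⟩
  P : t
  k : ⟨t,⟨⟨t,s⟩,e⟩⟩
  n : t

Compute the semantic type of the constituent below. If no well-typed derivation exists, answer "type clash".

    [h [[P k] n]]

type clash

At [P k], k : ⟨t,⟨⟨t,s⟩,e⟩⟩ takes P : t, giving ⟨⟨t,s⟩,e⟩.
At [[P k] n]: neither ⟨⟨t,s⟩,e⟩ nor t can take the other as argument; the node is ill-typed.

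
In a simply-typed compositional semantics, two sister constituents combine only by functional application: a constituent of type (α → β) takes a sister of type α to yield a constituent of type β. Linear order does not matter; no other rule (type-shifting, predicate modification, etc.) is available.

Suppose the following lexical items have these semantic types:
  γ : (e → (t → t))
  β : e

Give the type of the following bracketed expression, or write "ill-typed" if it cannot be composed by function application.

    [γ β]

(t → t)

At [γ β], γ : (e → (t → t)) takes β : e, giving (t → t).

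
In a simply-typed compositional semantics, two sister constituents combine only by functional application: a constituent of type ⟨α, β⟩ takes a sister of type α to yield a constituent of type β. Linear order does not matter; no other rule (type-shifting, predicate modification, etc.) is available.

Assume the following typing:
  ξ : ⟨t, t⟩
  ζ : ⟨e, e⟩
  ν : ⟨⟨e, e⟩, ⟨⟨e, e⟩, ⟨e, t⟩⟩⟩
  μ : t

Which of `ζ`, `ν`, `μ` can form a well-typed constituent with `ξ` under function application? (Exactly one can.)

μ

ζ : ⟨e, e⟩ — does not combine with ξ.
ν : ⟨⟨e, e⟩, ⟨⟨e, e⟩, ⟨e, t⟩⟩⟩ — does not combine with ξ.
μ — combines: ξ : ⟨t, t⟩ takes μ : t as argument, giving t.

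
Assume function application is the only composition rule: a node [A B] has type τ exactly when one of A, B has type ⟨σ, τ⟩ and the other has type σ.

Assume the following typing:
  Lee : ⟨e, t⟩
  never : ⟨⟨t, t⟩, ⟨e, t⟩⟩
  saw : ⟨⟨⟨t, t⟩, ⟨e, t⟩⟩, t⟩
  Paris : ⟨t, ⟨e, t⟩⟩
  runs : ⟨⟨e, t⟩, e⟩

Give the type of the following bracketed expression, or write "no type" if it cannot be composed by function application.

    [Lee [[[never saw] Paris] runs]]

t

[never saw]: saw is ⟨⟨⟨t, t⟩, ⟨e, t⟩⟩, t⟩, never is ⟨⟨t, t⟩, ⟨e, t⟩⟩; result t.
[[never saw] Paris]: Paris is ⟨t, ⟨e, t⟩⟩, [never saw] is t; result ⟨e, t⟩.
[[[never saw] Paris] runs]: runs is ⟨⟨e, t⟩, e⟩, [[never saw] Paris] is ⟨e, t⟩; result e.
[Lee [[[never saw] Paris] runs]]: Lee is ⟨e, t⟩, [[[never saw] Paris] runs] is e; result t.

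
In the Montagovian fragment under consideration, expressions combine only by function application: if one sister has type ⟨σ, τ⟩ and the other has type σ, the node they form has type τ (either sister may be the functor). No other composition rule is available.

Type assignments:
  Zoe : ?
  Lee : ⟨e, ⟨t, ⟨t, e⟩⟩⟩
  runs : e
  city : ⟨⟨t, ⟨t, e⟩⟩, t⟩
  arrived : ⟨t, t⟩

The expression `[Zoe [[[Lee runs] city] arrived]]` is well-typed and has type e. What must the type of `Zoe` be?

⟨t, e⟩

At [Zoe [[[Lee runs] city] arrived]] (required: e): [[[Lee runs] city] arrived] is t, which is not a function with range e; hence Zoe is the functor — type ⟨t, e⟩.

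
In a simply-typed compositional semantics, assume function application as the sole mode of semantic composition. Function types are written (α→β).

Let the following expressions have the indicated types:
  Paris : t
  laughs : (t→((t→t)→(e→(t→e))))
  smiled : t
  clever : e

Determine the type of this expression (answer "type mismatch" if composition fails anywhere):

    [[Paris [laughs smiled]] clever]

type mismatch

At [laughs smiled], laughs : (t→((t→t)→(e→(t→e)))) takes smiled : t, giving ((t→t)→(e→(t→e))).
[Paris [laughs smiled]]: t and ((t→t)→(e→(t→e))) cannot combine by function application — type clash.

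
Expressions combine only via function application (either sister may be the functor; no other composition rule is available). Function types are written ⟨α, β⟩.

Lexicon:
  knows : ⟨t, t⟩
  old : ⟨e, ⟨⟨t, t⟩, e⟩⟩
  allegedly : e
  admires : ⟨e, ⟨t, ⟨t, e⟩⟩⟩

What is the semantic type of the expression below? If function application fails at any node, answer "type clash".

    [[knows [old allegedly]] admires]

⟨t, ⟨t, e⟩⟩

At [old allegedly], old : ⟨e, ⟨⟨t, t⟩, e⟩⟩ takes allegedly : e, giving ⟨⟨t, t⟩, e⟩.
At [knows [old allegedly]], [old allegedly] : ⟨⟨t, t⟩, e⟩ takes knows : ⟨t, t⟩, giving e.
At [[knows [old allegedly]] admires], admires : ⟨e, ⟨t, ⟨t, e⟩⟩⟩ takes [knows [old allegedly]] : e, giving ⟨t, ⟨t, e⟩⟩.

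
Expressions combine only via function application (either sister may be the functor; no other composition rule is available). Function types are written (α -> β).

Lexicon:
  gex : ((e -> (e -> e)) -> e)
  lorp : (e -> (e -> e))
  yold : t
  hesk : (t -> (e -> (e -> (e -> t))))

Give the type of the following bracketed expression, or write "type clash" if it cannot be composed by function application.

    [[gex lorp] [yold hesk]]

(e -> (e -> t))

At [gex lorp], gex : ((e -> (e -> e)) -> e) takes lorp : (e -> (e -> e)), giving e.
At [yold hesk], hesk : (t -> (e -> (e -> (e -> t)))) takes yold : t, giving (e -> (e -> (e -> t))).
At [[gex lorp] [yold hesk]], [yold hesk] : (e -> (e -> (e -> t))) takes [gex lorp] : e, giving (e -> (e -> t)).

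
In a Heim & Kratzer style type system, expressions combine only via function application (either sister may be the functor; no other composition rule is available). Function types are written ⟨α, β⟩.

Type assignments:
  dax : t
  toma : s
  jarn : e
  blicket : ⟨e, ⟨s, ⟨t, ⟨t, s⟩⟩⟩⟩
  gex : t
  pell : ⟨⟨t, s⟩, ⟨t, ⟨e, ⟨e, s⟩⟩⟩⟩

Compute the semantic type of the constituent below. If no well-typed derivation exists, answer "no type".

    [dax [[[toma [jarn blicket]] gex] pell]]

[jarn blicket] — blicket of type ⟨e, ⟨s, ⟨t, ⟨t, s⟩⟩⟩⟩ combines with jarn of type e: type ⟨s, ⟨t, ⟨t, s⟩⟩⟩.
[toma [jarn blicket]] — [jarn blicket] of type ⟨s, ⟨t, ⟨t, s⟩⟩⟩ combines with toma of type s: type ⟨t, ⟨t, s⟩⟩.
[[toma [jarn blicket]] gex] — [toma [jarn blicket]] of type ⟨t, ⟨t, s⟩⟩ combines with gex of type t: type ⟨t, s⟩.
[[[toma [jarn blicket]] gex] pell] — pell of type ⟨⟨t, s⟩, ⟨t, ⟨e, ⟨e, s⟩⟩⟩⟩ combines with [[toma [jarn blicket]] gex] of type ⟨t, s⟩: type ⟨t, ⟨e, ⟨e, s⟩⟩⟩.
[dax [[[toma [jarn blicket]] gex] pell]] — [[[toma [jarn blicket]] gex] pell] of type ⟨t, ⟨e, ⟨e, s⟩⟩⟩ combines with dax of type t: type ⟨e, ⟨e, s⟩⟩.

⟨e, ⟨e, s⟩⟩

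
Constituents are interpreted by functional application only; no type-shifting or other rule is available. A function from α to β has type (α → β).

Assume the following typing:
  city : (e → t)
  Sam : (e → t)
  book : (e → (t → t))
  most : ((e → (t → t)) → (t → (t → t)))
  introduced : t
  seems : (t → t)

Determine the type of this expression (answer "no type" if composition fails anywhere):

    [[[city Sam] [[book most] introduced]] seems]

At [city Sam]: neither (e → t) nor (e → t) can take the other as argument; the node is ill-typed.

no type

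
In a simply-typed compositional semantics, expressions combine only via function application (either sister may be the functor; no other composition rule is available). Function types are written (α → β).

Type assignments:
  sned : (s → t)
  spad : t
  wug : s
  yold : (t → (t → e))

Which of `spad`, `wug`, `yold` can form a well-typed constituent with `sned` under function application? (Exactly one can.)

spad : t — no; sned wants s, and spad wants nothing (atomic).
wug — combines: sned : (s → t) takes wug : s as argument, giving t.
yold : (t → (t → e)) — no; sned wants s, and yold wants t.

wug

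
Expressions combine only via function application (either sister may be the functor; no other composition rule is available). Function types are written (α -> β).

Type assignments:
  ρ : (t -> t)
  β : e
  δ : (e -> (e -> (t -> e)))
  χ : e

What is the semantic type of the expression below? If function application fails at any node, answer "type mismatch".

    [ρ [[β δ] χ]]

type mismatch

At [β δ], δ : (e -> (e -> (t -> e))) takes β : e, giving (e -> (t -> e)).
At [[β δ] χ], [β δ] : (e -> (t -> e)) takes χ : e, giving (t -> e).
At [ρ [[β δ] χ]]: neither (t -> t) nor (t -> e) can take the other as argument; the node is ill-typed.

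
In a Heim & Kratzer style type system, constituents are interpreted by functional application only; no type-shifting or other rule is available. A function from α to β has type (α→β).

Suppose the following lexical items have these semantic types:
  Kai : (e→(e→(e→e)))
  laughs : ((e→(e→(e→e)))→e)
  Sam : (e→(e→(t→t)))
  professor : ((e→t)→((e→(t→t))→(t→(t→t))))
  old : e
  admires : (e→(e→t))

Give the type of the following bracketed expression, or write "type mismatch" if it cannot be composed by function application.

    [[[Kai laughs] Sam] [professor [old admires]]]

[Kai laughs]: laughs is ((e→(e→(e→e)))→e), Kai is (e→(e→(e→e))); result e.
[[Kai laughs] Sam]: Sam is (e→(e→(t→t))), [Kai laughs] is e; result (e→(t→t)).
[old admires]: admires is (e→(e→t)), old is e; result (e→t).
[professor [old admires]]: professor is ((e→t)→((e→(t→t))→(t→(t→t)))), [old admires] is (e→t); result ((e→(t→t))→(t→(t→t))).
[[[Kai laughs] Sam] [professor [old admires]]]: [professor [old admires]] is ((e→(t→t))→(t→(t→t))), [[Kai laughs] Sam] is (e→(t→t)); result (t→(t→t)).

(t→(t→t))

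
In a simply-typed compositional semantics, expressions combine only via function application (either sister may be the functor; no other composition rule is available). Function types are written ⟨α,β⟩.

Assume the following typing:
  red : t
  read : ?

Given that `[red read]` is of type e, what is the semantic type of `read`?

For [red read] to have type e with red of type t, read must be the function: read : ⟨t,e⟩.

⟨t,e⟩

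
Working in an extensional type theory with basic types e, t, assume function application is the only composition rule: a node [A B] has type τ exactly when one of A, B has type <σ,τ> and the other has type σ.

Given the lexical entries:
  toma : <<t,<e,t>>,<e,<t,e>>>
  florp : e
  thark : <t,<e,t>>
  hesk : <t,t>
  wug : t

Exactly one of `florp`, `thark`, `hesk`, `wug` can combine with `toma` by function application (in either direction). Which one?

florp : e — no; toma wants <t,<e,t>>, and florp wants nothing (atomic).
thark — combines: toma : <<t,<e,t>>,<e,<t,e>>> takes thark : <t,<e,t>> as argument, giving <e,<t,e>>.
hesk : <t,t> — no; toma wants <t,<e,t>>, and hesk wants t.
wug : t — no; toma wants <t,<e,t>>, and wug wants nothing (atomic).

thark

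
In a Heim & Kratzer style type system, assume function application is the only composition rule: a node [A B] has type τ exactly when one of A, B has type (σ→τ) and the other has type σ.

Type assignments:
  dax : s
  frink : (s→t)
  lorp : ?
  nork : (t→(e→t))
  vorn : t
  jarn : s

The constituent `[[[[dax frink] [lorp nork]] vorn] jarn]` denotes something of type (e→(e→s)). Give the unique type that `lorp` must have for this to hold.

((t→(e→t))→(t→(t→(s→(e→(e→s))))))

[[[[dax frink] [lorp nork]] vorn] jarn] is required to be (e→(e→s)). jarn : s cannot yield (e→(e→s)) as functor, so [[[dax frink] [lorp nork]] vorn] : (s→(e→(e→s))).
[[[dax frink] [lorp nork]] vorn] is required to be (s→(e→(e→s))). vorn : t cannot yield (s→(e→(e→s))) as functor, so [[dax frink] [lorp nork]] : (t→(s→(e→(e→s)))).
[[dax frink] [lorp nork]] is required to be (t→(s→(e→(e→s)))). [dax frink] : t cannot yield (t→(s→(e→(e→s)))) as functor, so [lorp nork] : (t→(t→(s→(e→(e→s))))).
[lorp nork] is required to be (t→(t→(s→(e→(e→s))))). nork : (t→(e→t)) cannot yield (t→(t→(s→(e→(e→s))))) as functor, so lorp : ((t→(e→t))→(t→(t→(s→(e→(e→s)))))).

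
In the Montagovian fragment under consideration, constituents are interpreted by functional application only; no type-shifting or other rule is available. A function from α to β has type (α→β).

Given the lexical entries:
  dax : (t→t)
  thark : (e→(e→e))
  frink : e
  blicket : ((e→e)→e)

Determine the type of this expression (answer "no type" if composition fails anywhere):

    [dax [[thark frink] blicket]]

[thark frink]: thark is (e→(e→e)), frink is e; result (e→e).
[[thark frink] blicket]: blicket is ((e→e)→e), [thark frink] is (e→e); result e.
[dax [[thark frink] blicket]]: (t→t) with e — neither is a function whose domain matches the other; composition fails here.

no type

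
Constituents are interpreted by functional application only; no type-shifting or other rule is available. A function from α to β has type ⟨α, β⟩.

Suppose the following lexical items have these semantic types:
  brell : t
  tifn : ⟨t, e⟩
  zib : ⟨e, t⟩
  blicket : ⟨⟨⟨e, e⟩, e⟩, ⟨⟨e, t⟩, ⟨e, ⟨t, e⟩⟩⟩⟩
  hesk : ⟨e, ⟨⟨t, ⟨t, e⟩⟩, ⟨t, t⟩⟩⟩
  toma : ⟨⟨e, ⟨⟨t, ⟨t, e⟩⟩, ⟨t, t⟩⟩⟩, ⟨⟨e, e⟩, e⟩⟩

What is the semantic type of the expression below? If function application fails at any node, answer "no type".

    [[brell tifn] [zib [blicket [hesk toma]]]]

⟨t, e⟩

[brell tifn]: ⟨t, e⟩ applied to t yields e.
[hesk toma]: ⟨⟨e, ⟨⟨t, ⟨t, e⟩⟩, ⟨t, t⟩⟩⟩, ⟨⟨e, e⟩, e⟩⟩ applied to ⟨e, ⟨⟨t, ⟨t, e⟩⟩, ⟨t, t⟩⟩⟩ yields ⟨⟨e, e⟩, e⟩.
[blicket [hesk toma]]: ⟨⟨⟨e, e⟩, e⟩, ⟨⟨e, t⟩, ⟨e, ⟨t, e⟩⟩⟩⟩ applied to ⟨⟨e, e⟩, e⟩ yields ⟨⟨e, t⟩, ⟨e, ⟨t, e⟩⟩⟩.
[zib [blicket [hesk toma]]]: ⟨⟨e, t⟩, ⟨e, ⟨t, e⟩⟩⟩ applied to ⟨e, t⟩ yields ⟨e, ⟨t, e⟩⟩.
[[brell tifn] [zib [blicket [hesk toma]]]]: ⟨e, ⟨t, e⟩⟩ applied to e yields ⟨t, e⟩.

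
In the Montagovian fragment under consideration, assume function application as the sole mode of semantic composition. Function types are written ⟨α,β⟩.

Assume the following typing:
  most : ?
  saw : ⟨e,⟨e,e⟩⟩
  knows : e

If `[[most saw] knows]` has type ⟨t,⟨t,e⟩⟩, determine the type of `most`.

⟨⟨e,⟨e,e⟩⟩,⟨e,⟨t,⟨t,e⟩⟩⟩⟩

For [[most saw] knows] to have type ⟨t,⟨t,e⟩⟩ with knows of type e, [most saw] must be the function: [most saw] : ⟨e,⟨t,⟨t,e⟩⟩⟩.
For [most saw] to have type ⟨e,⟨t,⟨t,e⟩⟩⟩ with saw of type ⟨e,⟨e,e⟩⟩, most must be the function: most : ⟨⟨e,⟨e,e⟩⟩,⟨e,⟨t,⟨t,e⟩⟩⟩⟩.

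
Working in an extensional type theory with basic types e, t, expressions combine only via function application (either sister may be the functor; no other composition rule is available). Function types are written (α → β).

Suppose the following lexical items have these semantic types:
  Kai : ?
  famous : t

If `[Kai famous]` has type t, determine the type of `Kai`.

For [Kai famous] to have type t with famous of type t, Kai must be the function: Kai : (t → t).

(t → t)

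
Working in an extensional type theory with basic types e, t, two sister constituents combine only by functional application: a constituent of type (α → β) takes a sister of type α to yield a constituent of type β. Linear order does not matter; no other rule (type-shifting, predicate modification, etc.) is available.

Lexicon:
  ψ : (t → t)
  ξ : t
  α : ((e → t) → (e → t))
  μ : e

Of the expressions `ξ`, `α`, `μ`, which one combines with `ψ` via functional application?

ξ

ξ — combines: ψ : (t → t) takes ξ : t as argument, giving t.
α : ((e → t) → (e → t)) — does not combine with ψ.
μ : e — does not combine with ψ.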